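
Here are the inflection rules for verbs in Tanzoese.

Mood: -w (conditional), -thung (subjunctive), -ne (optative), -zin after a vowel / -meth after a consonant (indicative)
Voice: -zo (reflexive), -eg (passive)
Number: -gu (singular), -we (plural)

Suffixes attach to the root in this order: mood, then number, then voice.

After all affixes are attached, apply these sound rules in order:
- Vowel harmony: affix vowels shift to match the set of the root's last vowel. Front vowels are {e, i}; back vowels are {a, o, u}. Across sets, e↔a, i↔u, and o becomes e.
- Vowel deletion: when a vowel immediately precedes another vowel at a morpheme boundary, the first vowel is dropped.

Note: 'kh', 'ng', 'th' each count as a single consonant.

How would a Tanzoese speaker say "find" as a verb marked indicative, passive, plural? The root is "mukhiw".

Attach mood indicative -meth (after consonant 'w') → mukhiwmeth.
Attach number plural -we → mukhiwmethwe.
Attach voice passive -eg → mukhiwmethweeg.
Vowel harmony: no change.
Apply vowel deletion: mukhiwmethweeg → mukhiwmethweg.

mukhiwmethweg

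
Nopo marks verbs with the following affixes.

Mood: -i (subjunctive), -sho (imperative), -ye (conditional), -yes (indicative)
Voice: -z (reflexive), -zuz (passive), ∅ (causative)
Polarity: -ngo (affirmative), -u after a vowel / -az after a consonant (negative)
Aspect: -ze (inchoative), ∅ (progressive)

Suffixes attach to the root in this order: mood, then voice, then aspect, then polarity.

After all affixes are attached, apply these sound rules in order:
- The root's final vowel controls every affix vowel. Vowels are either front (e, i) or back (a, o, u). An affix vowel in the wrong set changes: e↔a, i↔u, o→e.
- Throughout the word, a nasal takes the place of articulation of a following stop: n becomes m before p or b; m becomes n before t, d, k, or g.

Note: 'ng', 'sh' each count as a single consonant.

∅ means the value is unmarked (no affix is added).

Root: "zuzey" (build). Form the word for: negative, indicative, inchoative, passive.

zuzeyyeszizzei

Attach mood indicative -yes → zuzeyyes.
Attach voice passive -zuz → zuzeyyeszuz.
Attach aspect inchoative -ze → zuzeyyeszuzze.
Attach polarity negative -u (after vowel 'e') → zuzeyyeszuzzeu.
Apply vowel harmony: zuzeyyeszuzzeu → zuzeyyeszizzei.
Nasal assimilation: no change.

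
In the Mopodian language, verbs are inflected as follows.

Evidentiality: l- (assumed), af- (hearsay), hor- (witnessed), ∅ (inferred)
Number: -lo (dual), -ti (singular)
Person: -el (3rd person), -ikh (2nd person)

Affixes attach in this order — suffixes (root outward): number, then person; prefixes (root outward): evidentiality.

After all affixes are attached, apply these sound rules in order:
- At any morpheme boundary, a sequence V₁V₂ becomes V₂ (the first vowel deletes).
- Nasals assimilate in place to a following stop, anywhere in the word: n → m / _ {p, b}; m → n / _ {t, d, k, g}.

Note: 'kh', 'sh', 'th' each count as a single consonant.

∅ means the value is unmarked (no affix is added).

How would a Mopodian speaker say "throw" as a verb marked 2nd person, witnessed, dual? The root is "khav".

Attach evidentiality witnessed hor- → horkhav.
Attach number dual -lo → horkhavlo.
Attach person 2nd person -ikh → horkhavloikh.
Apply vowel deletion: horkhavloikh → horkhavlikh.
Nasal assimilation: no change.

horkhavlikh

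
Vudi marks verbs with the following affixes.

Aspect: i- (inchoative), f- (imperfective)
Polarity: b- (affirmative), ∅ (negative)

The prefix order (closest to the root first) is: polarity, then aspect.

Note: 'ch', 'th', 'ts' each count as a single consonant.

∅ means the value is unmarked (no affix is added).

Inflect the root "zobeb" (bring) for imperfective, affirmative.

fbzobeb

Attach polarity affirmative b- → bzobeb.
Attach aspect imperfective f- → fbzobeb.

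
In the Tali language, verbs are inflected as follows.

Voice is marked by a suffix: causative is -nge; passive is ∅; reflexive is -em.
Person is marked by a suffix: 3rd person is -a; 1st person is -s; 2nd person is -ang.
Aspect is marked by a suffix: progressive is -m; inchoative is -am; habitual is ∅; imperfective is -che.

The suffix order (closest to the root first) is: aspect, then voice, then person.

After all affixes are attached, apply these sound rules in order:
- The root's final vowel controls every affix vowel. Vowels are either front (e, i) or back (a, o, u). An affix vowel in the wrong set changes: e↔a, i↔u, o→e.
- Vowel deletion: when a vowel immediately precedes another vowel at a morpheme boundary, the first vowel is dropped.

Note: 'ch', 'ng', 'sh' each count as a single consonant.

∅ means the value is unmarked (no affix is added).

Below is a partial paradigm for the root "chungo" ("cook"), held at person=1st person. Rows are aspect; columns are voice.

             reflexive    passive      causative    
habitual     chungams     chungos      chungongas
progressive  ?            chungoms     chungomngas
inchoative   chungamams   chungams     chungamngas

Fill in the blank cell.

Attach aspect progressive -m → chungom.
Attach voice reflexive -em → chungomem.
Attach person 1st person -s → chungomems.
Apply vowel harmony: chungomems → chungomams.
Vowel deletion: no change.

chungomams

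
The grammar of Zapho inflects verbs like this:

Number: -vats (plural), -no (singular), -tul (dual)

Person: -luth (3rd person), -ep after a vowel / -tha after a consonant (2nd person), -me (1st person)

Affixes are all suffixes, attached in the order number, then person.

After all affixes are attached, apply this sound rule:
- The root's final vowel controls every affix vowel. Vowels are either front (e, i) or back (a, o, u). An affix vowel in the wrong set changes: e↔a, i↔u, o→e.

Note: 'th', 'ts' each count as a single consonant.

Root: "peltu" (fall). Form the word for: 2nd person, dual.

Attach number dual -tul → peltutul.
Attach person 2nd person -tha (after consonant 'l') → peltutultha.
Vowel harmony: no change.

peltutultha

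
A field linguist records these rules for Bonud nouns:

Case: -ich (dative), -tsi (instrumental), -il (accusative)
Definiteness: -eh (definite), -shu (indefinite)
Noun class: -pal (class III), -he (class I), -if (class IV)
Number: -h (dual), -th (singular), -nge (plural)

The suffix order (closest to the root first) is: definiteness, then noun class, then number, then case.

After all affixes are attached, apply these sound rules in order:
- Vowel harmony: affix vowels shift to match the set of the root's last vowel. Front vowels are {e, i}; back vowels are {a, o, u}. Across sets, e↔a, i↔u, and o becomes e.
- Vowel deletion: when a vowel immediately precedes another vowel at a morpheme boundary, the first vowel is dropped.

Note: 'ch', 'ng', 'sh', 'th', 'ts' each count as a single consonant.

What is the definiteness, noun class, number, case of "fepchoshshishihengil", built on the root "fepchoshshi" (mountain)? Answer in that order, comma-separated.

Segment: fepchoshshi-shu-he-nge-il.
definiteness: -shu → indefinite.
noun class: -he → class I.
number: -nge → plural.
case: -il → accusative.

indefinite, class I, plural, accusative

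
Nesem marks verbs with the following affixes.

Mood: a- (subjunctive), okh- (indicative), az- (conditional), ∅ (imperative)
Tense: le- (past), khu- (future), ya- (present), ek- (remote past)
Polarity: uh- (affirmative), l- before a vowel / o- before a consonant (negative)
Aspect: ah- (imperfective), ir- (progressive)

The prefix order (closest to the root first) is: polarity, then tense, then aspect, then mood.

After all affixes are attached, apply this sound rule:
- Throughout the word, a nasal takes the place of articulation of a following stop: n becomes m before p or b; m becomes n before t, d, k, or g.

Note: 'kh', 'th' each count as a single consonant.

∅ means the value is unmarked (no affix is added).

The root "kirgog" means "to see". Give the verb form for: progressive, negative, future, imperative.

irkhuokirgog

Attach polarity negative o- (before consonant 'k') → okirgog.
Attach tense future khu- → khuokirgog.
Attach aspect progressive ir- → irkhuokirgog.
mood = imperative: zero marking, form stays irkhuokirgog.
Nasal assimilation: no change.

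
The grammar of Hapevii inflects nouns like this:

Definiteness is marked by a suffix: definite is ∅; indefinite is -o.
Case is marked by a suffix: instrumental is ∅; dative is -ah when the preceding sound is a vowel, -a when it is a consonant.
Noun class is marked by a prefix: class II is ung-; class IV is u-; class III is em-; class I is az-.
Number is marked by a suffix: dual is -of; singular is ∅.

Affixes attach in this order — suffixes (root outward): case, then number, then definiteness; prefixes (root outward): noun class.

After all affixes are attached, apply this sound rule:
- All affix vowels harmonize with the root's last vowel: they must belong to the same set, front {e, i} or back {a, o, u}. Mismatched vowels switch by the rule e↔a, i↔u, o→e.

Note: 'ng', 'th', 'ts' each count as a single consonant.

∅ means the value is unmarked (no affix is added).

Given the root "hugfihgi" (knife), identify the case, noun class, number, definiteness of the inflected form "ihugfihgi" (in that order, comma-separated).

instrumental, class IV, singular, definite

Segment: u-hugfihgi.
case: ∅ → instrumental.
noun class: u- → class IV.
number: ∅ → singular.
definiteness: ∅ → definite.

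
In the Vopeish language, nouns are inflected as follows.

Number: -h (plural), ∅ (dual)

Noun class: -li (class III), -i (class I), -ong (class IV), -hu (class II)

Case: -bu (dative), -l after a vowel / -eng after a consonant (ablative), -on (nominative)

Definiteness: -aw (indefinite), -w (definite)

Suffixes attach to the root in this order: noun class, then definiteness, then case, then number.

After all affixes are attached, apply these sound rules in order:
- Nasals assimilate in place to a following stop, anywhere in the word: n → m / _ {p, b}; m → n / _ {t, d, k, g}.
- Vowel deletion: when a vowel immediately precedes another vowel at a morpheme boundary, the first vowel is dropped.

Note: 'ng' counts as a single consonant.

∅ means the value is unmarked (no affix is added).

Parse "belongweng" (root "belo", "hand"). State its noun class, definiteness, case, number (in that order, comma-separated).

Segment: belo-ong-w-eng.
noun class: -ong → class IV.
definiteness: -w → definite.
case: -l/eng → ablative.
number: ∅ → dual.

class IV, definite, ablative, dual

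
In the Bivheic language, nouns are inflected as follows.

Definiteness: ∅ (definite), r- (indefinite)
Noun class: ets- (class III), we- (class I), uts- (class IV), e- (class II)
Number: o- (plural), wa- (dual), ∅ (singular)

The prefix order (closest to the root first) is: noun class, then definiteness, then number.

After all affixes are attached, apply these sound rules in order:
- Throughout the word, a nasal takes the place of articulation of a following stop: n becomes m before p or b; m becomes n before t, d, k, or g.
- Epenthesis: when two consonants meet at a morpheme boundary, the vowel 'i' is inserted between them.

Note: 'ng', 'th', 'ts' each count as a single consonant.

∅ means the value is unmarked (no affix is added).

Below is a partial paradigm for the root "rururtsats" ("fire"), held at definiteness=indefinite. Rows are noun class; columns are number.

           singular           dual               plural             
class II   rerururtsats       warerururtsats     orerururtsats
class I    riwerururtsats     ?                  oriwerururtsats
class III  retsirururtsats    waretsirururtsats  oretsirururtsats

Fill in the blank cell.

Attach noun class class I we- → werururtsats.
Attach definiteness indefinite r- → rwerururtsats.
Attach number dual wa- → warwerururtsats.
Nasal assimilation: no change.
Apply epenthesis: warwerururtsats → wariwerururtsats.

wariwerururtsats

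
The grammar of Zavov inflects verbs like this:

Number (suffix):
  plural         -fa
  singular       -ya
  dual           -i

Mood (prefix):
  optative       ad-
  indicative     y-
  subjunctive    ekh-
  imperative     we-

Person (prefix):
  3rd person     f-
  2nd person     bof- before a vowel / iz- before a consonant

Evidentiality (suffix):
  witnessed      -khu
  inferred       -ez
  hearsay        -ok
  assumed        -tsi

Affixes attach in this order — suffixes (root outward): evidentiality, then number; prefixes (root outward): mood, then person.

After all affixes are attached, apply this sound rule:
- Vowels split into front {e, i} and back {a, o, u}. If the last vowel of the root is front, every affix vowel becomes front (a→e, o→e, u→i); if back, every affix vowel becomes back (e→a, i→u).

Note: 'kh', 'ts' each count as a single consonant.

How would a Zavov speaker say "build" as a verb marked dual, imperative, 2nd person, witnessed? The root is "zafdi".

Attach mood imperative we- → wezafdi.
Attach evidentiality witnessed -khu → wezafdikhu.
Attach number dual -i → wezafdikhui.
Attach person 2nd person iz- (before consonant 'w') → izwezafdikhui.
Apply vowel harmony: izwezafdikhui → izwezafdikhii.

izwezafdikhii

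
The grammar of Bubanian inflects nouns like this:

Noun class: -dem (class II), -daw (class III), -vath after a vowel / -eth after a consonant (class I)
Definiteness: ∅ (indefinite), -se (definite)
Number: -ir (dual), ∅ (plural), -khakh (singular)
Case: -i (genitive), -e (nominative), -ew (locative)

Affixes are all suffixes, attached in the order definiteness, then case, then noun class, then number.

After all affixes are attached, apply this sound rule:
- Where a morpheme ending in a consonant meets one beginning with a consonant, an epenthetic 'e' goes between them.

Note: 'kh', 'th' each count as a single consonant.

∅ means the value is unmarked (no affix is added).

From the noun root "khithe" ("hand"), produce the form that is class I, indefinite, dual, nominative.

khitheevathir

definiteness = indefinite: zero marking, form stays khithe.
Attach case nominative -e → khithee.
Attach noun class class I -vath (after vowel 'e') → khitheevath.
Attach number dual -ir → khitheevathir.
Epenthesis: no change.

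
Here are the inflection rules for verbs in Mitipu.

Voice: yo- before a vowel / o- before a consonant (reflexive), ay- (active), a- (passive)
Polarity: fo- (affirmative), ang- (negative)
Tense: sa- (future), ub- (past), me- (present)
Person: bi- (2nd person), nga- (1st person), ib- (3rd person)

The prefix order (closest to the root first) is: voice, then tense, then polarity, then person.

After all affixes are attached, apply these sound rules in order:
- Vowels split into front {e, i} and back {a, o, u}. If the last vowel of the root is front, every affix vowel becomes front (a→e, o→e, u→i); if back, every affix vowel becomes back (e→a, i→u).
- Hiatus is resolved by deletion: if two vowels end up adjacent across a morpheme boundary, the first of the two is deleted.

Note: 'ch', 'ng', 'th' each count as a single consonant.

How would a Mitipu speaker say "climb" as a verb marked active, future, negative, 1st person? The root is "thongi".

Attach voice active ay- → aythongi.
Attach tense future sa- → saaythongi.
Attach polarity negative ang- → angsaaythongi.
Attach person 1st person nga- → ngaangsaaythongi.
Apply vowel harmony: ngaangsaaythongi → ngeengseeythongi.
Apply vowel deletion: ngeengseeythongi → ngengseythongi.

ngengseythongi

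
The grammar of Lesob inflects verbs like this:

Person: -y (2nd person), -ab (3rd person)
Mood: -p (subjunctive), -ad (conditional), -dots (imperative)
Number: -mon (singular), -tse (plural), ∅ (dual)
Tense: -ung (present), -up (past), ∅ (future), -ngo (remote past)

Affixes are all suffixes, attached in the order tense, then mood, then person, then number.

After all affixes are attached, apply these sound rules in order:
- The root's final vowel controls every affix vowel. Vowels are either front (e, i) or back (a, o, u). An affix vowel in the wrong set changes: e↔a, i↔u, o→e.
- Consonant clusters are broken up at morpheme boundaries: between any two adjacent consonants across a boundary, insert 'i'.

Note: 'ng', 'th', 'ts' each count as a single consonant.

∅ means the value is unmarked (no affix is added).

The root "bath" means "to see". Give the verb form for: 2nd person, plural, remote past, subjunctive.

Attach tense remote past -ngo → bathngo.
Attach mood subjunctive -p → bathngop.
Attach person 2nd person -y → bathngopy.
Attach number plural -tse → bathngopytse.
Apply vowel harmony: bathngopytse → bathngopytsa.
Apply epenthesis: bathngopytsa → bathingopiyitsa.

bathingopiyitsa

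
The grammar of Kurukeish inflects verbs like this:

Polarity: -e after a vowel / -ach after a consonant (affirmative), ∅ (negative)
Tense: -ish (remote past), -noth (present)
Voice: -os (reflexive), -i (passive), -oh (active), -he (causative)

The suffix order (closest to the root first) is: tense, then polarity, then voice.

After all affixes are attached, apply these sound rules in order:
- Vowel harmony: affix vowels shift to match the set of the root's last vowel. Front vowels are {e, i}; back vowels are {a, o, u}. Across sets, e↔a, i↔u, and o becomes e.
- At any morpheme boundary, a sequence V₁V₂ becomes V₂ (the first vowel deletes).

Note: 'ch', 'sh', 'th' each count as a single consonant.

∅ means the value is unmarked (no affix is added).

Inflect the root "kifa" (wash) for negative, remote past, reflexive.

Attach tense remote past -ish → kifaish.
polarity = negative: zero marking, form stays kifaish.
Attach voice reflexive -os → kifaishos.
Apply vowel harmony: kifaishos → kifaushos.
Apply vowel deletion: kifaushos → kifushos.

kifushos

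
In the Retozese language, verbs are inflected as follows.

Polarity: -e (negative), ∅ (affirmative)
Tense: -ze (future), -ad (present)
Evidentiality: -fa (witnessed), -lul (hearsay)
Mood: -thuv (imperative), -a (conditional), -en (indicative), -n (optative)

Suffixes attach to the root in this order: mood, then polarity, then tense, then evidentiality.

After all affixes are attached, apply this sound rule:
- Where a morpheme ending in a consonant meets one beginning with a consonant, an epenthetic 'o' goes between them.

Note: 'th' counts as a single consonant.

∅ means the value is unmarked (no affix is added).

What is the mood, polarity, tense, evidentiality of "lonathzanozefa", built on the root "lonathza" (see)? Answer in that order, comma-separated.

Segment: lonathza-n-ze-fa.
mood: -n → optative.
polarity: ∅ → affirmative.
tense: -ze → future.
evidentiality: -fa → witnessed.

optative, affirmative, future, witnessed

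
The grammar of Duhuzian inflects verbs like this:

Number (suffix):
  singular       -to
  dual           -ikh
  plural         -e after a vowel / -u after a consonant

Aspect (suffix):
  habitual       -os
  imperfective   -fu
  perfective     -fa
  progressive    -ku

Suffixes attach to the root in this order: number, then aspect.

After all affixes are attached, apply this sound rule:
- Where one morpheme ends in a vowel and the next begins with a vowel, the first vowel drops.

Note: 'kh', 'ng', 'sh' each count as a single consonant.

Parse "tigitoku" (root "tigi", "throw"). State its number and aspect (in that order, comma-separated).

Segment: tigi-to-ku.
number: -to → singular.
aspect: -ku → progressive.

singular, progressive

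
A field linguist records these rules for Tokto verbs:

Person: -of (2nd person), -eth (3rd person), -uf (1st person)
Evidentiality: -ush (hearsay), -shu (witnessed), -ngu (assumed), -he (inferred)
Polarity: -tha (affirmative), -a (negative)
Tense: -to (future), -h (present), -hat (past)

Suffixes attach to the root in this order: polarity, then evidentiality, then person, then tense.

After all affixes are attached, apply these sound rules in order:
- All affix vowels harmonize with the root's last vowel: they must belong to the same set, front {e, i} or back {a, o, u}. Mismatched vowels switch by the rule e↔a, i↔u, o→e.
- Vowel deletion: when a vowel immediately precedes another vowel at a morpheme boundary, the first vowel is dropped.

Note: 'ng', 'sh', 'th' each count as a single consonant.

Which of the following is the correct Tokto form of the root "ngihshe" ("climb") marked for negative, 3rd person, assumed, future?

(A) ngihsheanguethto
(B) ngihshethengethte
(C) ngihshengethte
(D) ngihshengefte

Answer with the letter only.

Attach polarity negative -a → ngihshea.
Attach evidentiality assumed -ngu → ngihsheangu.
Attach person 3rd person -eth → ngihsheangueth.
Attach tense future -to → ngihsheanguethto.
Apply vowel harmony: ngihsheanguethto → ngihsheengiethte.
Apply vowel deletion: ngihsheengiethte → ngihshengethte.
So the correct form is ngihshengethte, option (C).
(D) ngihshengefte is wrong: it uses 2nd person instead of 3rd person for person.
(A) ngihsheanguethto is wrong: it fails to apply the sound rule(s).
(B) ngihshethengethte is wrong: it uses affirmative instead of negative for polarity.

C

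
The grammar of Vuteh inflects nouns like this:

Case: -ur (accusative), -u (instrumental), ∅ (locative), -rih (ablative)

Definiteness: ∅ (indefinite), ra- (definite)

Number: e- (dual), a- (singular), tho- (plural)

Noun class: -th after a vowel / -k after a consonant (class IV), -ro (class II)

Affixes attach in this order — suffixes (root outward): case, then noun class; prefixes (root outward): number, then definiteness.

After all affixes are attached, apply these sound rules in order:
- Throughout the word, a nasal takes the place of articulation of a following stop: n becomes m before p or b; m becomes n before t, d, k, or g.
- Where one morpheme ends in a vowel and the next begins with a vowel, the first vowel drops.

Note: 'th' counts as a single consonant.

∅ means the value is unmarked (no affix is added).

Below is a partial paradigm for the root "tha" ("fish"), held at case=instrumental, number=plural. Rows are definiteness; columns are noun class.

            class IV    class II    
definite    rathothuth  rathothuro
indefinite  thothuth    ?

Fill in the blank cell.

thothuro

Attach case instrumental -u → thau.
Attach number plural tho- → thothau.
Attach noun class class II -ro → thothauro.
definiteness = indefinite: zero marking, form stays thothauro.
Nasal assimilation: no change.
Apply vowel deletion: thothauro → thothuro.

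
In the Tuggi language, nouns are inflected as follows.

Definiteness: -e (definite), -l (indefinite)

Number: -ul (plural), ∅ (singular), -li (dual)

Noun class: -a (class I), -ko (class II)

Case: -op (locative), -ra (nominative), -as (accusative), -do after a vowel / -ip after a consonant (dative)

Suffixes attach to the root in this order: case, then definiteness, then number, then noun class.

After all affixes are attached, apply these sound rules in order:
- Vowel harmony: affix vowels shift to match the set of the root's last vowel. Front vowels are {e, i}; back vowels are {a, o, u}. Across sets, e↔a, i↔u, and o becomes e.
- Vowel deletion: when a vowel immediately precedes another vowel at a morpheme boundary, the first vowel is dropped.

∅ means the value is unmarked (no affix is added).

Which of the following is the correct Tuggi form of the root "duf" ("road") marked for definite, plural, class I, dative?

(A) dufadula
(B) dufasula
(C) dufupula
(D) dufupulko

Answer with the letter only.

C

Attach case dative -ip (after consonant 'f') → dufip.
Attach definiteness definite -e → dufipe.
Attach number plural -ul → dufipeul.
Attach noun class class I -a → dufipeula.
Apply vowel harmony: dufipeula → dufupaula.
Apply vowel deletion: dufupaula → dufupula.
So the correct form is dufupula, option (C).
(A) dufadula is wrong: it has the affixes in the wrong order.
(D) dufupulko is wrong: it uses class II instead of class I for noun class.
(B) dufasula is wrong: it uses accusative instead of dative for case.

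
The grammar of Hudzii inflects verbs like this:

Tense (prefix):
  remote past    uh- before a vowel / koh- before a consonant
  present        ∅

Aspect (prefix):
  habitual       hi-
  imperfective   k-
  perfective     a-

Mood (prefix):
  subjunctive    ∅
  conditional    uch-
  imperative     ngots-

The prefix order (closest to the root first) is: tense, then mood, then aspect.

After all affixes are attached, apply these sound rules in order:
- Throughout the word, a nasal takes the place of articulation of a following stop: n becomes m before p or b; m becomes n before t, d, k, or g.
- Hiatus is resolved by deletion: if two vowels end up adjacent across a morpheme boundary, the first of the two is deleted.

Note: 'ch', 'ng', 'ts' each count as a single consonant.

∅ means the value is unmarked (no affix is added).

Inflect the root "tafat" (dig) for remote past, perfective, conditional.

Attach tense remote past koh- (before consonant 't') → kohtafat.
Attach mood conditional uch- → uchkohtafat.
Attach aspect perfective a- → auchkohtafat.
Nasal assimilation: no change.
Apply vowel deletion: auchkohtafat → uchkohtafat.

uchkohtafat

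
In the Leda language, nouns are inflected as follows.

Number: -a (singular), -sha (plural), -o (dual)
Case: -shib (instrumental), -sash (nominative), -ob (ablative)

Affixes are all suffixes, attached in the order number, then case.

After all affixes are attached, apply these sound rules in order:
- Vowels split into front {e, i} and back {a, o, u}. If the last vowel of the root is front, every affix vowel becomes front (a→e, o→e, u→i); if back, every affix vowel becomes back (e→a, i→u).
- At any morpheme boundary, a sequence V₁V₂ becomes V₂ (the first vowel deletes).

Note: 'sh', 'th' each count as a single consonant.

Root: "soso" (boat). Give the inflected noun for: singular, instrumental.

sosashub

Attach number singular -a → sosoa.
Attach case instrumental -shib → sosoashib.
Apply vowel harmony: sosoashib → sosoashub.
Apply vowel deletion: sosoashub → sosashub.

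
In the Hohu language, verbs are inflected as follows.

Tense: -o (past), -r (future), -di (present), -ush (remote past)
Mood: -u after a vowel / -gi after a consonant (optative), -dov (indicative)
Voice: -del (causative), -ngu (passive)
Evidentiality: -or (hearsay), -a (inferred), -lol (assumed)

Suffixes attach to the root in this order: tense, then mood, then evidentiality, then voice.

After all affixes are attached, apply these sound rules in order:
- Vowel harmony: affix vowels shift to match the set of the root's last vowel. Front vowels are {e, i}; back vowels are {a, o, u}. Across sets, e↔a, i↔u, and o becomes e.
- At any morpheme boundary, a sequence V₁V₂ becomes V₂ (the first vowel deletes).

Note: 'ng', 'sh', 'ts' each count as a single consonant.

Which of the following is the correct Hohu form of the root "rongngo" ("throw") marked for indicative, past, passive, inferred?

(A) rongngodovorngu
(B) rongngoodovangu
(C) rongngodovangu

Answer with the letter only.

C

Attach tense past -o → rongngoo.
Attach mood indicative -dov → rongngoodov.
Attach evidentiality inferred -a → rongngoodova.
Attach voice passive -ngu → rongngoodovangu.
Vowel harmony: no change.
Apply vowel deletion: rongngoodovangu → rongngodovangu.
So the correct form is rongngodovangu, option (C).
(A) rongngodovorngu is wrong: it uses hearsay instead of inferred for evidentiality.
(B) rongngoodovangu is wrong: it fails to apply the sound rule(s).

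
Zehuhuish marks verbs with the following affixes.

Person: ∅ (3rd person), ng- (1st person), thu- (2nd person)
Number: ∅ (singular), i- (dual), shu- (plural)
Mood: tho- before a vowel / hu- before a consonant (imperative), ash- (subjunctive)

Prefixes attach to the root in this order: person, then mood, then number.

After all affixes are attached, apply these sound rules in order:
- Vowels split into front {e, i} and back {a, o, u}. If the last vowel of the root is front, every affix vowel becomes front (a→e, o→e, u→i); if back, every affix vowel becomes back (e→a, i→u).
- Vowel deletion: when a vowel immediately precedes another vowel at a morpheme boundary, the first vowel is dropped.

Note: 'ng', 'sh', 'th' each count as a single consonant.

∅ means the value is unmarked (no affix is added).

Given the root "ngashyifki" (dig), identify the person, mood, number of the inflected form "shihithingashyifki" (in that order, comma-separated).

Segment: shu-hu-thu-ngashyifki.
person: thu- → 2nd person.
mood: tho/hu- → imperative.
number: shu- → plural.

2nd person, imperative, plural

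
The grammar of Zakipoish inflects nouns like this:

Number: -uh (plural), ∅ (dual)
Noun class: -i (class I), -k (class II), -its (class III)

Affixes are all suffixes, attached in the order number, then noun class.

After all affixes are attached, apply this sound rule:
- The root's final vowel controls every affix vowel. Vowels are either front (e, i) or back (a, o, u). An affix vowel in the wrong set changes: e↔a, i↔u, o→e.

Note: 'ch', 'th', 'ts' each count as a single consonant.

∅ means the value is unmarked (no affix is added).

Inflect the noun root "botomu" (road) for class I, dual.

botomuu

number = dual: zero marking, form stays botomu.
Attach noun class class I -i → botomui.
Apply vowel harmony: botomui → botomuu.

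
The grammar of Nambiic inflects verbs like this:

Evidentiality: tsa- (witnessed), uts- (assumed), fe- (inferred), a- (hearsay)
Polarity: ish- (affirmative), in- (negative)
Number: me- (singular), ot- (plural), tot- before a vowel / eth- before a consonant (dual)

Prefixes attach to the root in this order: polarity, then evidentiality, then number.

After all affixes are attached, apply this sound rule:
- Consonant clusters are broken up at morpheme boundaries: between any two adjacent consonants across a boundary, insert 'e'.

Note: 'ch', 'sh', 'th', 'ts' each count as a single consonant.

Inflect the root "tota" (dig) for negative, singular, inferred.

mefeinetota

Attach polarity negative in- → intota.
Attach evidentiality inferred fe- → feintota.
Attach number singular me- → mefeintota.
Apply epenthesis: mefeintota → mefeinetota.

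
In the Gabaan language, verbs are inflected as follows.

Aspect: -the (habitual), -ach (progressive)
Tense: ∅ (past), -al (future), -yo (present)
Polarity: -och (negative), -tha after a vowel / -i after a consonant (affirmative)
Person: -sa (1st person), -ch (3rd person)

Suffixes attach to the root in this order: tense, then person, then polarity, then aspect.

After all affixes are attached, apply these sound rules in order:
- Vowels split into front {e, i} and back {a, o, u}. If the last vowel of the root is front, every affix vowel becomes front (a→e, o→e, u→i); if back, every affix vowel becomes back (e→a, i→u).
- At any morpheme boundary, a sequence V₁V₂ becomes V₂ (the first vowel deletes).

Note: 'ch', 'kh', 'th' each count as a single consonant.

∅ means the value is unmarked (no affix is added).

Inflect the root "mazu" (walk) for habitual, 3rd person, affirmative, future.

mazalchutha

Attach tense future -al → mazual.
Attach person 3rd person -ch → mazualch.
Attach polarity affirmative -i (after consonant 'ch') → mazualchi.
Attach aspect habitual -the → mazualchithe.
Apply vowel harmony: mazualchithe → mazualchutha.
Apply vowel deletion: mazualchutha → mazalchutha.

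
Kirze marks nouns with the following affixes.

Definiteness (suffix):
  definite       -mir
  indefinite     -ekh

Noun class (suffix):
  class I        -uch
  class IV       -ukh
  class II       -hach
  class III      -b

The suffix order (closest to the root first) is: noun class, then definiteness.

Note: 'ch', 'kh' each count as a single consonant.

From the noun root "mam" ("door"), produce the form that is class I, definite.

Attach noun class class I -uch → mamuch.
Attach definiteness definite -mir → mamuchmir.

mamuchmir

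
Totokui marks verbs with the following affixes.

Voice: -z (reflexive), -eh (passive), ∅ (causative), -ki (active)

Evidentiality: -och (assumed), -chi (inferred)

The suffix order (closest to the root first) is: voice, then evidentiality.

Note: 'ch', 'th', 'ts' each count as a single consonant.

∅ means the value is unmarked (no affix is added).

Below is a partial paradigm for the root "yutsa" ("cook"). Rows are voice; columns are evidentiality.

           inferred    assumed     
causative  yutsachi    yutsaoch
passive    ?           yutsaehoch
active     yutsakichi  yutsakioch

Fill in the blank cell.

yutsaehchi

Attach voice passive -eh → yutsaeh.
Attach evidentiality inferred -chi → yutsaehchi.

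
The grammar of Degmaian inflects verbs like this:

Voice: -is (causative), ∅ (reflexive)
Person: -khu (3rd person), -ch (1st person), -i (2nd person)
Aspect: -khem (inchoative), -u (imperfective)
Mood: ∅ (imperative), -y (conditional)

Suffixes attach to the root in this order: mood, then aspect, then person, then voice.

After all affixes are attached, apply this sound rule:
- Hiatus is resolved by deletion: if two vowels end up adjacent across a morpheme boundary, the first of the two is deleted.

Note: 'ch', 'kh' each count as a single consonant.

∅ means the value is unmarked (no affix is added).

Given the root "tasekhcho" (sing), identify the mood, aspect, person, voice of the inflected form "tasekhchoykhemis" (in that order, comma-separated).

conditional, inchoative, 2nd person, causative

Segment: tasekhcho-y-khem-i-is.
mood: -y → conditional.
aspect: -khem → inchoative.
person: -i → 2nd person.
voice: -is → causative.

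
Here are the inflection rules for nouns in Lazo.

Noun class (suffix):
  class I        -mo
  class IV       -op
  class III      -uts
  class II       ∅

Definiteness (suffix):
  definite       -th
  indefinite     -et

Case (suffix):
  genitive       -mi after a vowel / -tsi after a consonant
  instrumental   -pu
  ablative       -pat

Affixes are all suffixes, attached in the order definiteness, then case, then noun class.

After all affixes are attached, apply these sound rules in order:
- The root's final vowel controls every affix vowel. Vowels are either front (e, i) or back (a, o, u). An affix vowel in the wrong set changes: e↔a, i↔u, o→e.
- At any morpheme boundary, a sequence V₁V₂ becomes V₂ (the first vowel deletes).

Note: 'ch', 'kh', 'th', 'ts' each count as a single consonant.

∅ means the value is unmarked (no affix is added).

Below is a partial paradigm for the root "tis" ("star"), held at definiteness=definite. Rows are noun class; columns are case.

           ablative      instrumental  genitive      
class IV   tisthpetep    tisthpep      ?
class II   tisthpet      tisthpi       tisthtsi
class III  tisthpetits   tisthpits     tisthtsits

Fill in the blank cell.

tisthtsep

Attach definiteness definite -th → tisth.
Attach case genitive -tsi (after consonant 'th') → tisthtsi.
Attach noun class class IV -op → tisthtsiop.
Apply vowel harmony: tisthtsiop → tisthtsiep.
Apply vowel deletion: tisthtsiep → tisthtsep.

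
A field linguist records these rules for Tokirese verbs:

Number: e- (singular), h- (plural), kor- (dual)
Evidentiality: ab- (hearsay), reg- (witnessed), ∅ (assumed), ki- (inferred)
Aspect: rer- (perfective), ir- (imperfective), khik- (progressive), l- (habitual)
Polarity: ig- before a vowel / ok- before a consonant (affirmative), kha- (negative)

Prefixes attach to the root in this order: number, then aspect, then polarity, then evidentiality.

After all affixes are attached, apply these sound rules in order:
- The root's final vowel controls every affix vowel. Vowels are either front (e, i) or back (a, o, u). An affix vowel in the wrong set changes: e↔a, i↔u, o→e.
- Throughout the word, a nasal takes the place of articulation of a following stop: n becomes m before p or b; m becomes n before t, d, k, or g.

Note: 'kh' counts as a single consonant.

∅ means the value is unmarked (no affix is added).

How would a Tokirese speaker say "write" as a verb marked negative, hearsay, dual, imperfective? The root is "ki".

Attach number dual kor- → korki.
Attach aspect imperfective ir- → irkorki.
Attach polarity negative kha- → khairkorki.
Attach evidentiality hearsay ab- → abkhairkorki.
Apply vowel harmony: abkhairkorki → ebkheirkerki.
Nasal assimilation: no change.

ebkheirkerki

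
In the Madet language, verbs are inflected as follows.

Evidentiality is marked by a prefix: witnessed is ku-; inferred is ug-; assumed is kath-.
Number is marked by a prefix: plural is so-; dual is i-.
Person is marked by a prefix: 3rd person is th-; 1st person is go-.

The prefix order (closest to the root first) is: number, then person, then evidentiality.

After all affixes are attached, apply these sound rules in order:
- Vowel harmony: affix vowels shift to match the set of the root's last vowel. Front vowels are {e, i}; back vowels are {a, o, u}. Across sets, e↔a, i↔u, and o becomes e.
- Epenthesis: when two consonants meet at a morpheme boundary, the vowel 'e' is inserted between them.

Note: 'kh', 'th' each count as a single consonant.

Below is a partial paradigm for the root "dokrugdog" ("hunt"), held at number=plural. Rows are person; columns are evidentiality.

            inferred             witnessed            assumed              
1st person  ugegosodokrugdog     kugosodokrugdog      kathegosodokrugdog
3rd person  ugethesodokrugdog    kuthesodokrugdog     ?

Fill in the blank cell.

kathethesodokrugdog

Attach number plural so- → sodokrugdog.
Attach person 3rd person th- → thsodokrugdog.
Attach evidentiality assumed kath- → kaththsodokrugdog.
Vowel harmony: no change.
Apply epenthesis: kaththsodokrugdog → kathethesodokrugdog.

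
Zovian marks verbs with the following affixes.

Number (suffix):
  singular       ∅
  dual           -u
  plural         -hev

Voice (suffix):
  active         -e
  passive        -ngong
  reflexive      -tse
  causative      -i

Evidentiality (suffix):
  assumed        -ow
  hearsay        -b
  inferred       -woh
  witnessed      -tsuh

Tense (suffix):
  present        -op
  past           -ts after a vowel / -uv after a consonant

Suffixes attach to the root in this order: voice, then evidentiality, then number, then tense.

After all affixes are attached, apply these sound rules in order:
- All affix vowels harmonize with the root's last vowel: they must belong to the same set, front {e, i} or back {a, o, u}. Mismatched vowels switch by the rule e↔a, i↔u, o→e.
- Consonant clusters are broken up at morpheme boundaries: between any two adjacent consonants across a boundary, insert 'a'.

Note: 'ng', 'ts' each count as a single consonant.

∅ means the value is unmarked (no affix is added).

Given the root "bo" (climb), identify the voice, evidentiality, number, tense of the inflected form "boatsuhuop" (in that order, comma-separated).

Segment: bo-e-tsuh-u-op.
voice: -e → active.
evidentiality: -tsuh → witnessed.
number: -u → dual.
tense: -op → present.

active, witnessed, dual, present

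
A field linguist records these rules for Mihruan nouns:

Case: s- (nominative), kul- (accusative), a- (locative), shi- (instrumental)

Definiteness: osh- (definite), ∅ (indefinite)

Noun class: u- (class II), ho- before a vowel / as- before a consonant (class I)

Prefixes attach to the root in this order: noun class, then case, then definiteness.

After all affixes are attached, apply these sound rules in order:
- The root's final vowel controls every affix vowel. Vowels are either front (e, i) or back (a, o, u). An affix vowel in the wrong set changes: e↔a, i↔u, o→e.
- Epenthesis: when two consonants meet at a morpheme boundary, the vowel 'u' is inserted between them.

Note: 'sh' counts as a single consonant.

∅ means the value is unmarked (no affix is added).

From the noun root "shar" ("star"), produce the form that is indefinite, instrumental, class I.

Attach noun class class I as- (before consonant 'sh') → asshar.
Attach case instrumental shi- → shiasshar.
definiteness = indefinite: zero marking, form stays shiasshar.
Apply vowel harmony: shiasshar → shuasshar.
Apply epenthesis: shuasshar → shuasushar.

shuasushar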